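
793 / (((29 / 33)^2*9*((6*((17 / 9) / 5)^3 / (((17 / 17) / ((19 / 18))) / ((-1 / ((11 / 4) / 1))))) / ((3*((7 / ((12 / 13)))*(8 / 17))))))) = -26257382526375 / 2669164118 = -9837.31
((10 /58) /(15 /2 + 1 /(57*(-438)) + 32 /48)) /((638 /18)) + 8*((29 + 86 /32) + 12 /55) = 1203592258479 /4715419720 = 255.25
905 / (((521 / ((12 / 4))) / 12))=32580 / 521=62.53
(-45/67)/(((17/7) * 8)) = -315/9112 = -0.03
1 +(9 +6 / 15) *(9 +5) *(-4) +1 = -2622 / 5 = -524.40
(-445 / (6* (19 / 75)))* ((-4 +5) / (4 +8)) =-11125 / 456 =-24.40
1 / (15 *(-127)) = -1 / 1905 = -0.00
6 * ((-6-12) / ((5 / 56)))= -6048 / 5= -1209.60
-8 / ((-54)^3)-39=-767636 / 19683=-39.00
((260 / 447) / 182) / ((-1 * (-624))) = 5 / 976248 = 0.00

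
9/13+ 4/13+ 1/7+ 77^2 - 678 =36765/7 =5252.14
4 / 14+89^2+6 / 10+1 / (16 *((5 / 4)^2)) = 1386337 / 175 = 7921.93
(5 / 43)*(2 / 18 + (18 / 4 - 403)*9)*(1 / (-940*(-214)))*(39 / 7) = -839215 / 72658992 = -0.01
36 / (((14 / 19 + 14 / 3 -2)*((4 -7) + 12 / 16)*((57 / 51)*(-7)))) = 408 / 679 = 0.60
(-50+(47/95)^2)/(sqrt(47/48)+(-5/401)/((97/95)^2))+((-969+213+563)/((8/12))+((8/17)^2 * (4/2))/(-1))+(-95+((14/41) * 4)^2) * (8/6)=-808709108780366632307983/1949965370531542481178 - 25569466695583385284 * sqrt(141)/6037502210761558175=-465.02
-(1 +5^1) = -6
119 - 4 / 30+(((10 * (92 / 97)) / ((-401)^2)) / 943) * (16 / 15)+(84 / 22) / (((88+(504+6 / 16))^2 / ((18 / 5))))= 2682703193506937413 / 22569004273264141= 118.87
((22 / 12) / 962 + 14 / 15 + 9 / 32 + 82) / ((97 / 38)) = 121682479 / 3732560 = 32.60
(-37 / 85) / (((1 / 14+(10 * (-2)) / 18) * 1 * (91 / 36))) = 23976 / 144755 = 0.17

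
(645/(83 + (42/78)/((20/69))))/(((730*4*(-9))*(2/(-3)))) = 2795/6442396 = 0.00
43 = 43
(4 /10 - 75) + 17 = -57.60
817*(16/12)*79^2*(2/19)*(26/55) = 55819504/165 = 338300.02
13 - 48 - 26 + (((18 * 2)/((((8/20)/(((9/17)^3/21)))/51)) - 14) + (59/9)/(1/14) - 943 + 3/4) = -65038331/72828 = -893.04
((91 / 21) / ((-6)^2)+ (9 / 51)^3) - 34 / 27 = -1.13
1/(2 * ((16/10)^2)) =25/128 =0.20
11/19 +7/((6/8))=565/57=9.91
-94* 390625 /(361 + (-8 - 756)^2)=-62.87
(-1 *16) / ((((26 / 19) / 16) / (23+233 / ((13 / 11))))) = -6960384 / 169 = -41185.70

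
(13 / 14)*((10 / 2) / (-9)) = -65 / 126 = -0.52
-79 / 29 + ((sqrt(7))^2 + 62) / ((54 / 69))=14867 / 174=85.44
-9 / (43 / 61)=-12.77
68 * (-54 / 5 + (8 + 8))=1768 / 5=353.60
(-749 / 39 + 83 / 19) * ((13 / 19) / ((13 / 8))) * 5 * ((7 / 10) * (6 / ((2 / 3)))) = -923496 / 4693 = -196.78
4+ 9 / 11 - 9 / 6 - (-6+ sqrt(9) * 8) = -323 / 22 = -14.68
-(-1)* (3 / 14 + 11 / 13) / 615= 193 / 111930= 0.00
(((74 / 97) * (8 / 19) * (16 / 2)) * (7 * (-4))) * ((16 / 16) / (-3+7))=-33152 / 1843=-17.99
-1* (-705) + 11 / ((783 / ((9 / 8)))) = 490691 / 696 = 705.02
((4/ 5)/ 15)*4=16/ 75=0.21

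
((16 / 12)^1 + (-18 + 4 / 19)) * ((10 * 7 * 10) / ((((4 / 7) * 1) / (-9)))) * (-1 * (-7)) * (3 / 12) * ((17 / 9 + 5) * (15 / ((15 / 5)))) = 623359625 / 57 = 10936133.77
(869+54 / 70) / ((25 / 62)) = 1887404 / 875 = 2157.03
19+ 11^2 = 140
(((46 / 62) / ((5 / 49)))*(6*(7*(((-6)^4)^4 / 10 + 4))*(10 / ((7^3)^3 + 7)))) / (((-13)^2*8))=1192271574655497 / 75504494195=15790.74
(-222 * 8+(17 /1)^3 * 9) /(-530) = -42441 /530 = -80.08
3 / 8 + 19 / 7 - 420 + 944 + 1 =29573 / 56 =528.09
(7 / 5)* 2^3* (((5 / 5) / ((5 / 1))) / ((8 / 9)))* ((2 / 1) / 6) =0.84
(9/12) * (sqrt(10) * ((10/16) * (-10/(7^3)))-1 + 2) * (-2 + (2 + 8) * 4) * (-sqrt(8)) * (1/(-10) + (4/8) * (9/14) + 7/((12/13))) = -31141 * sqrt(2)/70 + 155705 * sqrt(5)/9604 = -592.89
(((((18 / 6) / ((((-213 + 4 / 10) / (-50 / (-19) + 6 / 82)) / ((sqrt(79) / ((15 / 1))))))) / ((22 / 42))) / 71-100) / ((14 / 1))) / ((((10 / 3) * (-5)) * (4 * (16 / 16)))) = 0.11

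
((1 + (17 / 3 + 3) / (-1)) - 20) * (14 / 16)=-581 / 24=-24.21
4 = 4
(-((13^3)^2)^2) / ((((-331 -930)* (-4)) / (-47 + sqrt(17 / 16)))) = 84231538519739 / 388 -1792160394037* sqrt(17) / 1552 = 212330468734.72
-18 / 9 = -2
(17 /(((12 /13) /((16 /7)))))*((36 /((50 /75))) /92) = 3978 /161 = 24.71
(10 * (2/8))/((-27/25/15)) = -625/18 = -34.72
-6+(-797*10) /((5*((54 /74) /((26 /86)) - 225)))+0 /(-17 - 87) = 1.16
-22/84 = -11/42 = -0.26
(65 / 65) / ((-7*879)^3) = -1 / 232948943577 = -0.00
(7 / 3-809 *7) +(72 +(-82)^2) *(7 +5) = 227674 / 3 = 75891.33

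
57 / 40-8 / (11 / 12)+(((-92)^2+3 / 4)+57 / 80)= 7443181 / 880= 8458.16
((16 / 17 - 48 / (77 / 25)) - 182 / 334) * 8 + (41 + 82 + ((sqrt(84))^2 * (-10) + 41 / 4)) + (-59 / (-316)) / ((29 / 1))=-829606211097 / 1001638946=-828.25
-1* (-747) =747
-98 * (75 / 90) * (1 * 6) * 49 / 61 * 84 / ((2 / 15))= -15126300 / 61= -247972.13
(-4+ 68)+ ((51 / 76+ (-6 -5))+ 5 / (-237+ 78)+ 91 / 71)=47120495 / 857964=54.92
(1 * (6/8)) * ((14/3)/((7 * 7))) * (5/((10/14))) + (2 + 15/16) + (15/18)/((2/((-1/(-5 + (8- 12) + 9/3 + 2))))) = 85/24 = 3.54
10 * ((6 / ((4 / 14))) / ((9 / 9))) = 210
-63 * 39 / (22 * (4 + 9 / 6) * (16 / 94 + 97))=-0.21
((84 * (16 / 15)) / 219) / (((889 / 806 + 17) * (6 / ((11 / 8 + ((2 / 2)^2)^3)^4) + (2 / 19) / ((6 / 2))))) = 23528674624 / 232856236945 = 0.10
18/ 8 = 9/ 4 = 2.25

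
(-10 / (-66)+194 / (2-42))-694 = -461141 / 660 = -698.70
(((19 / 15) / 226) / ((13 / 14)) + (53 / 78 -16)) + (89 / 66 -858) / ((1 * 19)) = -278167468 / 4605315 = -60.40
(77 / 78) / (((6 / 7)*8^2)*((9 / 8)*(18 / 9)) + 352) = 539 / 259584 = 0.00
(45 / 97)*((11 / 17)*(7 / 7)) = 495 / 1649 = 0.30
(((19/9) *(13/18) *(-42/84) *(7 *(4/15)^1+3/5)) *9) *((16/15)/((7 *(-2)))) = 1.29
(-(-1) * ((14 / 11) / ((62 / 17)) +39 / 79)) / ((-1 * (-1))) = 22700 / 26939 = 0.84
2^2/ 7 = 4/ 7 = 0.57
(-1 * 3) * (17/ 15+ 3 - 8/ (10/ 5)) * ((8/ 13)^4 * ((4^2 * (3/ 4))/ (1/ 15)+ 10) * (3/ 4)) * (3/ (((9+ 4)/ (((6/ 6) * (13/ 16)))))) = -43776/ 28561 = -1.53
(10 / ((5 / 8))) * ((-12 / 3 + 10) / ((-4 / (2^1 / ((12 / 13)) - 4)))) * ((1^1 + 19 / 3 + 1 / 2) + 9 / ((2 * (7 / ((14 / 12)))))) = 1133 / 3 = 377.67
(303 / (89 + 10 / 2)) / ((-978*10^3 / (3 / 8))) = -303 / 245152000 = -0.00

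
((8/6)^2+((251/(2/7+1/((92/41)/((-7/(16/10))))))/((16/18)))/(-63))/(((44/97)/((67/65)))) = 560532251/55167255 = 10.16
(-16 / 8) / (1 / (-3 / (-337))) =-6 / 337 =-0.02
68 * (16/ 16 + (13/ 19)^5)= 193622656/ 2476099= 78.20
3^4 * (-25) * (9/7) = -18225/7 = -2603.57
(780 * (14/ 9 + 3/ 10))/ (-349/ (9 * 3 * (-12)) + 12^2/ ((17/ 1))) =7971912/ 52589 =151.59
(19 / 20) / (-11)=-19 / 220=-0.09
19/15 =1.27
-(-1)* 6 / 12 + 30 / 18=13 / 6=2.17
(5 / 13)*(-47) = -235 / 13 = -18.08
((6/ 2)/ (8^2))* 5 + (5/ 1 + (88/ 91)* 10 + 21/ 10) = 495177/ 29120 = 17.00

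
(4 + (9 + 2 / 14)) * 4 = 368 / 7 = 52.57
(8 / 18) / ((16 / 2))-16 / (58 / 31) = -4435 / 522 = -8.50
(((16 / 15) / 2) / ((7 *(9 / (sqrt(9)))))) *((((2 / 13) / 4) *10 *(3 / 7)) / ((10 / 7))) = 4 / 1365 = 0.00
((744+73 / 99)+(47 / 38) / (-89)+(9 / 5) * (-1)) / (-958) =-1243720763 / 1603778220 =-0.78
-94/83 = -1.13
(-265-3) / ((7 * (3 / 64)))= -17152 / 21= -816.76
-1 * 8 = -8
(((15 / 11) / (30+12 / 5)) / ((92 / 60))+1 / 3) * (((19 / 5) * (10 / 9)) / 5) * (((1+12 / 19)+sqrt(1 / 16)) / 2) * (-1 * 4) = -1.15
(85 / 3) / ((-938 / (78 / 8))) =-0.29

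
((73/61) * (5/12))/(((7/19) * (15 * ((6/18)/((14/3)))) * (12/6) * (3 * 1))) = 0.21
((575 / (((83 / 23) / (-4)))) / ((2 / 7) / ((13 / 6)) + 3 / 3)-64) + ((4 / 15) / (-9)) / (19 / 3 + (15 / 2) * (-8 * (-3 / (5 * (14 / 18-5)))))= -30155177776 / 48088125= -627.08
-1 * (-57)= 57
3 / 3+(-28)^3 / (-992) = 717 / 31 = 23.13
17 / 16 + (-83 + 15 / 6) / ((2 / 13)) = -8355 / 16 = -522.19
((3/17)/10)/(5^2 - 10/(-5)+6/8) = 2/3145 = 0.00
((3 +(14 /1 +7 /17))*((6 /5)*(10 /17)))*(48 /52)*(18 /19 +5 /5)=1577088 /71383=22.09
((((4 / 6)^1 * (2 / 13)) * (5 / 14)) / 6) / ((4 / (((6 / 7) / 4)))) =5 / 15288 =0.00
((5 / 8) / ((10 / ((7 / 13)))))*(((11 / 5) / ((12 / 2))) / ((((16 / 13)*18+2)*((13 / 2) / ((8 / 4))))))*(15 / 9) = 77 / 293904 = 0.00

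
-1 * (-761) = 761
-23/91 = -0.25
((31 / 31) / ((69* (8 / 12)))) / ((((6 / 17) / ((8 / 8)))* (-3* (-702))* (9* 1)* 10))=17 / 52313040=0.00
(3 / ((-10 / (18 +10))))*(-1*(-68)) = -2856 / 5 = -571.20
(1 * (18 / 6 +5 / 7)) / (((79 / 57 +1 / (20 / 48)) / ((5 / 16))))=1425 / 4648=0.31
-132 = -132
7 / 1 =7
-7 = -7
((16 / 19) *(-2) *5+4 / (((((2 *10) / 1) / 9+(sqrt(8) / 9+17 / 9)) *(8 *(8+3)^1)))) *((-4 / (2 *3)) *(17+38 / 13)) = 111.71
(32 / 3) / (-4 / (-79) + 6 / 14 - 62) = -17696 / 102063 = -0.17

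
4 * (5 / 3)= 20 / 3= 6.67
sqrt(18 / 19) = 3 * sqrt(38) / 19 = 0.97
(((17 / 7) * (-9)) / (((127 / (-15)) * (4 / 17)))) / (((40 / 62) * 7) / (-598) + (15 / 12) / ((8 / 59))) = 192869352 / 161923349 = 1.19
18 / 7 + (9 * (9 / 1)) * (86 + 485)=323775 / 7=46253.57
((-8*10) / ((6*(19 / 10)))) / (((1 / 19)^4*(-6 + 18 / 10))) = 13718000 / 63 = 217746.03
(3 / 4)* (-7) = -21 / 4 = -5.25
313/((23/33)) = 10329/23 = 449.09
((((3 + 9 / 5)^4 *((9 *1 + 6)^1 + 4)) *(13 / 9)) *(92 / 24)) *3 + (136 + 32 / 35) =733584344 / 4375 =167676.42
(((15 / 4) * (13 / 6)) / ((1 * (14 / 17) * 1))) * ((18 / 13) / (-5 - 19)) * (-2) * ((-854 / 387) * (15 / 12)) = -25925 / 8256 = -3.14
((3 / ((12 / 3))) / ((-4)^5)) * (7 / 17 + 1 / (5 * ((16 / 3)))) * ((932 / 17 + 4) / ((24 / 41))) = -626275 / 18939904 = -0.03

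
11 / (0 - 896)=-11 / 896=-0.01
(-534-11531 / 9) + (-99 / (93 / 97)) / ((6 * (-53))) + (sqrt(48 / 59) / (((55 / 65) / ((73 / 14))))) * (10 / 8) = -53673779 / 29574 + 4745 * sqrt(177) / 9086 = -1807.95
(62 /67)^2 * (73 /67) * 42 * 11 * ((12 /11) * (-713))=-100838483424 /300763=-335275.56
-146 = -146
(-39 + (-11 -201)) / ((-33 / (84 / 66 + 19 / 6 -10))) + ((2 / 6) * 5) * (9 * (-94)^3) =-27135271397 / 2178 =-12458802.29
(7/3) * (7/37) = 49/111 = 0.44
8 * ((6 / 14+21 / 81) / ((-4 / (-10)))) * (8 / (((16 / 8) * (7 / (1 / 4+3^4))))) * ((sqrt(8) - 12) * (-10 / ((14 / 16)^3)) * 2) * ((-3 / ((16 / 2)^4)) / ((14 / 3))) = -4225000 / 117649+2112500 * sqrt(2) / 352947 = -27.45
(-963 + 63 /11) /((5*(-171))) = 234 /209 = 1.12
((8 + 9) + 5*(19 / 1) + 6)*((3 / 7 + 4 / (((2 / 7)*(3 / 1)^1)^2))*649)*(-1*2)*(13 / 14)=-368359420 / 441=-835282.13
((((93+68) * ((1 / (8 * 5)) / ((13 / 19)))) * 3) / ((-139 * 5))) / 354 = -0.00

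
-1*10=-10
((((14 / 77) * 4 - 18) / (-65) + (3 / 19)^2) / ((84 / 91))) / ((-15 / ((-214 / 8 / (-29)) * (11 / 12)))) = -321107 / 18090432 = -0.02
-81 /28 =-2.89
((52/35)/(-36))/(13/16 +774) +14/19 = 54666818/74196045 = 0.74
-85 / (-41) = 85 / 41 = 2.07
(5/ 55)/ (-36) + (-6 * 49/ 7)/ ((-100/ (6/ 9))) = 2747/ 9900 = 0.28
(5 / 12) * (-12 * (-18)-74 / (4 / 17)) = -985 / 24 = -41.04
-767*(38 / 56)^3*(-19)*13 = 1299430691 / 21952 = 59194.18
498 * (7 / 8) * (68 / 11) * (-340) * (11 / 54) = -1679090 / 9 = -186565.56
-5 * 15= -75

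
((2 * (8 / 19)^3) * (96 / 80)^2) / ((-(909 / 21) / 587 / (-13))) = 656388096 / 17318975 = 37.90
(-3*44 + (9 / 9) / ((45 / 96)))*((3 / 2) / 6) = -487 / 15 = -32.47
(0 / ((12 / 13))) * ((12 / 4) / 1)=0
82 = 82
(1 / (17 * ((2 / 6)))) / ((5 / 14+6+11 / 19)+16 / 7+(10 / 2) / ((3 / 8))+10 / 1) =2394 / 441643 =0.01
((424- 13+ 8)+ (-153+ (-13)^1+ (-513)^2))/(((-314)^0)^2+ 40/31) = 115015.24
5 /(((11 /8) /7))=280 /11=25.45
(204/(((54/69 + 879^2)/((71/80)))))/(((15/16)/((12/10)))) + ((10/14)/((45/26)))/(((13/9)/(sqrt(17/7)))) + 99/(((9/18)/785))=2 * sqrt(119)/49 + 115087891148338/740448375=155430.45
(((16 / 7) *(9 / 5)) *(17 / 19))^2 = 5992704 / 442225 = 13.55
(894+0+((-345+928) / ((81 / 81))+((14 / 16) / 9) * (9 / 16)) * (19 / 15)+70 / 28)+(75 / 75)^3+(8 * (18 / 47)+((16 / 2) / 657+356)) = 1995.11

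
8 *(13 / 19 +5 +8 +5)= 2840 / 19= 149.47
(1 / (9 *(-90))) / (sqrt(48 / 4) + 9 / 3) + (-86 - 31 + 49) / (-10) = 5509 / 810 - sqrt(3) / 1215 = 6.80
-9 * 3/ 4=-27/ 4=-6.75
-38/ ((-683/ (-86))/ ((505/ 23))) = -105.06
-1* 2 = -2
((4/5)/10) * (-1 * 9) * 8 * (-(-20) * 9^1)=-5184/5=-1036.80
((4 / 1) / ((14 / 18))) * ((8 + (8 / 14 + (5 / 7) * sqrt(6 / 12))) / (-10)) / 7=-216 / 343 - 9 * sqrt(2) / 343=-0.67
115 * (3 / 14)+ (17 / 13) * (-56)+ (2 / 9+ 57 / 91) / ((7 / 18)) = -59121 / 1274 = -46.41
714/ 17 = 42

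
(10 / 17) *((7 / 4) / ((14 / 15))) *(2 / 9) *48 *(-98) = -19600 / 17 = -1152.94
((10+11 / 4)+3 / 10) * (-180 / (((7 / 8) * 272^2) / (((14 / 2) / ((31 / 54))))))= -63423 / 143344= -0.44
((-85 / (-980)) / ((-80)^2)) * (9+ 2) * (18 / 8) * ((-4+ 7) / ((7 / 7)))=0.00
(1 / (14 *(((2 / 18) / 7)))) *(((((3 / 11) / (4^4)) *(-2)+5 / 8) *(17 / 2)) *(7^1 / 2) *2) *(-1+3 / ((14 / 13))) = 3354525 / 11264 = 297.81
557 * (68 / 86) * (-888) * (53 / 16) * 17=-947004159 / 43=-22023352.53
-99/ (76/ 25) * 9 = -293.09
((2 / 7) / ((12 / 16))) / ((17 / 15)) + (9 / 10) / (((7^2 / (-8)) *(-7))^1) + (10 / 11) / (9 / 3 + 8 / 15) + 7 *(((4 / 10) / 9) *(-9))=-37149176 / 16997365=-2.19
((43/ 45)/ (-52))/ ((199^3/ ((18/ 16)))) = -43/ 16391645920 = -0.00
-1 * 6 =-6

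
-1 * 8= -8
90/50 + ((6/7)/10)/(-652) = 1.80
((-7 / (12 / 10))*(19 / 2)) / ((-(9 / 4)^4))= 42560 / 19683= 2.16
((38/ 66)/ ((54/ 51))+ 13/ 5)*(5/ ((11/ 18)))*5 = 46685/ 363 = 128.61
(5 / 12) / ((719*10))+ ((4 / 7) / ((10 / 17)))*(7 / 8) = 73343 / 86280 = 0.85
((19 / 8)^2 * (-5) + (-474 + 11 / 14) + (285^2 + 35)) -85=36141765 / 448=80673.58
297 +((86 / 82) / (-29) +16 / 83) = 29325494 / 98687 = 297.16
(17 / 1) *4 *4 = 272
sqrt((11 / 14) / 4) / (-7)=-sqrt(154) / 196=-0.06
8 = 8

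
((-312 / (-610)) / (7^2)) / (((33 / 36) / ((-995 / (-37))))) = 372528 / 1216523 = 0.31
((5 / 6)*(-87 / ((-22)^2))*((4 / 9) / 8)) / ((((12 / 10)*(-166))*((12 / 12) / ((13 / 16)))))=9425 / 277668864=0.00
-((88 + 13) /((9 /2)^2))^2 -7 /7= -169777 /6561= -25.88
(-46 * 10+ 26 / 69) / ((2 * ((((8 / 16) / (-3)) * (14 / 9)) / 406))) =8277354 / 23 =359884.96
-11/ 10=-1.10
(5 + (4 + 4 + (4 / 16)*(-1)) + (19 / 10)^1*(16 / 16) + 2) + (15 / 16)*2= 741 / 40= 18.52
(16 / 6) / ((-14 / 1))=-4 / 21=-0.19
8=8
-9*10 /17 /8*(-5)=3.31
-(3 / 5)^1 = -3 / 5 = -0.60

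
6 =6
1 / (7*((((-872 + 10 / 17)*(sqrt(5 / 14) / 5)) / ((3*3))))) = -17*sqrt(70) / 11522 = -0.01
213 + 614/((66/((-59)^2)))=1075696/33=32596.85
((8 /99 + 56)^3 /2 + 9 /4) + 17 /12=85572936067 /970299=88192.34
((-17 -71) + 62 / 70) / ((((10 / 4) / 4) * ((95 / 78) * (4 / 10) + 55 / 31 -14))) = 3686241 / 310450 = 11.87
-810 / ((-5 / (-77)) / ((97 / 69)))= -403326 / 23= -17535.91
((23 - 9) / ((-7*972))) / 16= -1 / 7776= -0.00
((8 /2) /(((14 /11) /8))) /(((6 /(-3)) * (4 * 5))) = -22 /35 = -0.63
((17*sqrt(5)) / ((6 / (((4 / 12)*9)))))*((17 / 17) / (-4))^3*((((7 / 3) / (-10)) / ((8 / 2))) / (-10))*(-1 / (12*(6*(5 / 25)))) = 119*sqrt(5) / 2211840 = 0.00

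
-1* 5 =-5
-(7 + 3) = -10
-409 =-409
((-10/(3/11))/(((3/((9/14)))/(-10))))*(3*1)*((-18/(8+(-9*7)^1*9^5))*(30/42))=13500/16571261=0.00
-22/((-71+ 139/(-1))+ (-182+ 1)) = 22/391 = 0.06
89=89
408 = 408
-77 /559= -0.14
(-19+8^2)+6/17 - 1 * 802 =-12863/17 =-756.65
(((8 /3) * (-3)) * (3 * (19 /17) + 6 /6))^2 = 350464 /289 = 1212.68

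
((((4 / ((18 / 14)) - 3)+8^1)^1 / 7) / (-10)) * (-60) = 146 / 21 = 6.95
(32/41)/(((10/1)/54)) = 864/205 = 4.21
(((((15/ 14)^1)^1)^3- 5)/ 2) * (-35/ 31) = 51725/ 24304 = 2.13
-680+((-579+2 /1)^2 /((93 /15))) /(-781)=-18128125 /24211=-748.76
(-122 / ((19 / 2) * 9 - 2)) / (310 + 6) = -61 / 13193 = -0.00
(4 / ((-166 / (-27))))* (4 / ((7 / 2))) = 432 / 581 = 0.74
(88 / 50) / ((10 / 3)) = 0.53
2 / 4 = 1 / 2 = 0.50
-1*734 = -734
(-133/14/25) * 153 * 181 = -526167/50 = -10523.34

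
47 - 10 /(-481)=22617 /481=47.02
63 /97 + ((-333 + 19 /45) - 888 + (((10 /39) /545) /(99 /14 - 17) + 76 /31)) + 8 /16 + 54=-1162.98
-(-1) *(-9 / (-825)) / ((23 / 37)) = 111 / 6325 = 0.02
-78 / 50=-39 / 25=-1.56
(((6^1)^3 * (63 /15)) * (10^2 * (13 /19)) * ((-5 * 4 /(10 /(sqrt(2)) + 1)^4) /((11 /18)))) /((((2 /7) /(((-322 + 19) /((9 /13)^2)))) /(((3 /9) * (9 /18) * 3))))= 26850247070400 /24588641 - 9777669408000 * sqrt(2) /24588641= 529615.87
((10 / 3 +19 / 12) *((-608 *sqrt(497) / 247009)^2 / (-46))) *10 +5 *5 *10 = 2117642646530 / 8470679637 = 250.00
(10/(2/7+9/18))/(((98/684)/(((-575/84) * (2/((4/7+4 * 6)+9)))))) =-131100/3619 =-36.23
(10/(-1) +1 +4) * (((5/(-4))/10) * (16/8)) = 5/4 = 1.25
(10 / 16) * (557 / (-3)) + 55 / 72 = -2075 / 18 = -115.28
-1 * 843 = -843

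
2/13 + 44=574/13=44.15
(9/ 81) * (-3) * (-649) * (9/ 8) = 1947/ 8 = 243.38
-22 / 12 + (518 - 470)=277 / 6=46.17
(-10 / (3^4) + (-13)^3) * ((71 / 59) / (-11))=12635657 / 52569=240.36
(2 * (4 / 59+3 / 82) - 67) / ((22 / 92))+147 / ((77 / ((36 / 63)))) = -278.22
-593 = -593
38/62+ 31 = 980/31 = 31.61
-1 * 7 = -7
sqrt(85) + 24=33.22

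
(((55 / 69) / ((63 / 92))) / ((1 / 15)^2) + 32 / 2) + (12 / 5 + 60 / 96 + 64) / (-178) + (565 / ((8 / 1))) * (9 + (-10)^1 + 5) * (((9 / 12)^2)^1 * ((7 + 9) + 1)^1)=890820563 / 299040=2978.93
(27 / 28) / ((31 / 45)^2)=54675 / 26908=2.03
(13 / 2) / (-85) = -13 / 170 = -0.08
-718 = -718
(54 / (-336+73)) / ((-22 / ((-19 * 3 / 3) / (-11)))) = 513 / 31823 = 0.02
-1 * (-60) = 60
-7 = -7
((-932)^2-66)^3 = 655234074741597112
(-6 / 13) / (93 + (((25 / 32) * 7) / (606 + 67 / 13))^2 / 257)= -81364703232 / 16394987756173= -0.00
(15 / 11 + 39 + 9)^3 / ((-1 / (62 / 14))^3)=-10447500.36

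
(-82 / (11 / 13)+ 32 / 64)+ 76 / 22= -2045 / 22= -92.95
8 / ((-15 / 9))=-24 / 5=-4.80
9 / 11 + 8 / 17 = 241 / 187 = 1.29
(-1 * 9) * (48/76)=-108/19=-5.68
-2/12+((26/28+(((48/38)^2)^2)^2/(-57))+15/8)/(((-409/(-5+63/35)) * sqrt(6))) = -1/6+48607229353351 * sqrt(6)/13857823181119155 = -0.16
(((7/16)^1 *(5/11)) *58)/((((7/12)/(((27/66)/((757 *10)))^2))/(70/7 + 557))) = 3995649/122036515040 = 0.00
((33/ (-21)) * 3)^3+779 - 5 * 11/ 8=1831215/ 2744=667.35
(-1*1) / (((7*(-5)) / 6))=6 / 35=0.17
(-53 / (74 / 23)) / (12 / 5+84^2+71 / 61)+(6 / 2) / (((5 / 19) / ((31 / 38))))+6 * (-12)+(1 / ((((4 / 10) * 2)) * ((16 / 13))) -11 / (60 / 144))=-2245638261673 / 25493497280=-88.09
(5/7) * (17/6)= 85/42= 2.02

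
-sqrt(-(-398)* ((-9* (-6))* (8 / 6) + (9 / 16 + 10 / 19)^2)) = -sqrt(2691878174) / 304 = -170.67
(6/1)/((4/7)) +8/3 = 79/6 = 13.17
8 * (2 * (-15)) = -240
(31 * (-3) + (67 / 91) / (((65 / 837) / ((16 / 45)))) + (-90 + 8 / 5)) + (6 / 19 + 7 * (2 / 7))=-98737671 / 561925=-175.71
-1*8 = -8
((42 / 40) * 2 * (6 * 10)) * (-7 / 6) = -147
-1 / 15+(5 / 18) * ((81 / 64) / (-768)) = -32993 / 491520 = -0.07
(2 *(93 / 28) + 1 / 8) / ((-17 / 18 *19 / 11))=-37521 / 9044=-4.15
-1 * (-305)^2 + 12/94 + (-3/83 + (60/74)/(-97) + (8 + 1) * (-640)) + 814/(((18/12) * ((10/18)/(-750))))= -11639961660022/14000689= -831384.92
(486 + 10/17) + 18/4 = 16697/34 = 491.09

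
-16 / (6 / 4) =-32 / 3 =-10.67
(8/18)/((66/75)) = 50/99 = 0.51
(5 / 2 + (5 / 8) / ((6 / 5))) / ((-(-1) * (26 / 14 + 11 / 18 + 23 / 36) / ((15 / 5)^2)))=35 / 4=8.75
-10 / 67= -0.15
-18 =-18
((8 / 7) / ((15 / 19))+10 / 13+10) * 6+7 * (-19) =-27163 / 455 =-59.70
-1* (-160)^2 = -25600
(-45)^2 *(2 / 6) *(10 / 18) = 375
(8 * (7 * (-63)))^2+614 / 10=62234227 / 5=12446845.40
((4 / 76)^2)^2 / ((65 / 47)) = 47 / 8470865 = 0.00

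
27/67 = 0.40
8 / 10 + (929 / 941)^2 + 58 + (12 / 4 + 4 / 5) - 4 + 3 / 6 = 531949681 / 8854810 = 60.07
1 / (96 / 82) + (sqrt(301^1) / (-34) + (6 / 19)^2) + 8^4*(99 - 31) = 278528.44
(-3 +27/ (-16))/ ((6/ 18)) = -225/ 16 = -14.06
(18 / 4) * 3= 27 / 2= 13.50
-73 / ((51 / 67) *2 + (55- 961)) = 4891 / 60600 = 0.08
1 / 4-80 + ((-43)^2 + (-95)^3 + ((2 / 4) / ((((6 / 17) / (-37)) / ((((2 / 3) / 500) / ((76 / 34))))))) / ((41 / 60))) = -49988768617 / 58425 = -855605.80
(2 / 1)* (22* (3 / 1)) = 132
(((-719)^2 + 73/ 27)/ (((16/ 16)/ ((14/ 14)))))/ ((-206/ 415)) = -2896289150/ 2781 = -1041456.01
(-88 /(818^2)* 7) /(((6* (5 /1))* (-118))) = 77 /296087370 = 0.00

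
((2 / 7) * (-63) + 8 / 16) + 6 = -23 / 2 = -11.50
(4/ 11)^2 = 16/ 121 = 0.13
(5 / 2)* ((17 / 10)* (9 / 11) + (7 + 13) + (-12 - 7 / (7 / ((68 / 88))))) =21.55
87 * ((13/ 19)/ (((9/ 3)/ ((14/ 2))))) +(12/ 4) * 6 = 2981/ 19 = 156.89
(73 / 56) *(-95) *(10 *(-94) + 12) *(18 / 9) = 1608920 / 7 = 229845.71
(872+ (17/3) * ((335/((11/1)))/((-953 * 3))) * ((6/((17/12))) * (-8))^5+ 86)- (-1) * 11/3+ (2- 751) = 7080602809110554/2626651929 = 2695676.09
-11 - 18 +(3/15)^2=-724/25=-28.96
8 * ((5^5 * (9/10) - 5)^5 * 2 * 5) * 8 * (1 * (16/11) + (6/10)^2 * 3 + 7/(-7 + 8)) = 11707697084796380865000/11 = 1064336098617852805909.09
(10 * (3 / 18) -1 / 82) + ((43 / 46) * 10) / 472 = 2235641 / 1335288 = 1.67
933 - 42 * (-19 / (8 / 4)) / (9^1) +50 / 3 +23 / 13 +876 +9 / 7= 170448 / 91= 1873.05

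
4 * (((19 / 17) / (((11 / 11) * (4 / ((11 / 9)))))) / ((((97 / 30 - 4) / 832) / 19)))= -33038720 / 1173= -28166.00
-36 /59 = -0.61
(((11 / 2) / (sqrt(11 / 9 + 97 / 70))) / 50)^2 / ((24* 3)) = 0.00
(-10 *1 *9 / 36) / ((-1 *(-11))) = -5 / 22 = -0.23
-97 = -97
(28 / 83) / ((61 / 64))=1792 / 5063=0.35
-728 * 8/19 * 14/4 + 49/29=-590205/551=-1071.15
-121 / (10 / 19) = -2299 / 10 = -229.90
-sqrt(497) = -22.29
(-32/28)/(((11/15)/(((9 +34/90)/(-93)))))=3376/21483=0.16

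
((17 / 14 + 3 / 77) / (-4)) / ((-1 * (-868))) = -193 / 534688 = -0.00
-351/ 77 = -4.56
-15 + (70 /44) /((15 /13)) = -899 /66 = -13.62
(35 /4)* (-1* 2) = -17.50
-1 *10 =-10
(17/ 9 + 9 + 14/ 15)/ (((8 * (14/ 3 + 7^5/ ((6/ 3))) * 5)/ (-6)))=-38/ 180175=-0.00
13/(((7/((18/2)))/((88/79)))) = 10296/553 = 18.62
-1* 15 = -15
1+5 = 6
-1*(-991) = 991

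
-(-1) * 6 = 6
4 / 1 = 4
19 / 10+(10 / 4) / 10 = 43 / 20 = 2.15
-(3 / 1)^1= -3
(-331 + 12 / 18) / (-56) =991 / 168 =5.90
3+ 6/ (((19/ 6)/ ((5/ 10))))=75/ 19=3.95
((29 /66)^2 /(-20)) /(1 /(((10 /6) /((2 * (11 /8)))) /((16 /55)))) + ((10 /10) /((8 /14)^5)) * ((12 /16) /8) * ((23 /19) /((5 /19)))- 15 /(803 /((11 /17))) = 4680369196001 /664264212480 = 7.05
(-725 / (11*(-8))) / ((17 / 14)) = 5075 / 748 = 6.78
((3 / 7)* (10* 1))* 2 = 8.57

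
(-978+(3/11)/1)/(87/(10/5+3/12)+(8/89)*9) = -574317/23188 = -24.77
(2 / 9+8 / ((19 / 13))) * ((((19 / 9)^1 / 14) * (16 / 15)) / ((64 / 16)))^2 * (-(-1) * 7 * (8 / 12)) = 148048 / 3444525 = 0.04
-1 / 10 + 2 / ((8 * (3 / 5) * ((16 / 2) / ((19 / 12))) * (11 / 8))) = -317 / 7920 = -0.04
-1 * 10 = -10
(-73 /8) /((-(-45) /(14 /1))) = -511 /180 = -2.84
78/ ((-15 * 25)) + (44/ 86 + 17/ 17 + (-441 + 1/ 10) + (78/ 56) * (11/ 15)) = -438.57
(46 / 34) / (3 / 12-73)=-0.02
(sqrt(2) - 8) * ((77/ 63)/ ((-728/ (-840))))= -440/ 39 + 55 * sqrt(2)/ 39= -9.29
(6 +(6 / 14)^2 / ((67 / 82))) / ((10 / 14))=20436 / 2345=8.71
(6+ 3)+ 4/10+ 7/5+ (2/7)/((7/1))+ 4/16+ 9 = 19689/980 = 20.09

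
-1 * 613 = -613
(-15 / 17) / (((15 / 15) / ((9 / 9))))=-15 / 17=-0.88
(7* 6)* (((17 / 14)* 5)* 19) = 4845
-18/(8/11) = -99/4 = -24.75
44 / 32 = 11 / 8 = 1.38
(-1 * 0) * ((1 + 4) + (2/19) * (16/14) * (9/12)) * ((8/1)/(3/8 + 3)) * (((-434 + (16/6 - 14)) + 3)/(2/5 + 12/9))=0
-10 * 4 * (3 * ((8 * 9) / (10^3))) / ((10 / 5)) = -108 / 25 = -4.32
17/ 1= 17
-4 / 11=-0.36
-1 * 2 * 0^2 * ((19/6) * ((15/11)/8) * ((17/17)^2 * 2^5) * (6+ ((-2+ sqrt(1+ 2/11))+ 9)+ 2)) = 0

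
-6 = -6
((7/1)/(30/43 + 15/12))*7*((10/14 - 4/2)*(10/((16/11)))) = -29799/134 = -222.38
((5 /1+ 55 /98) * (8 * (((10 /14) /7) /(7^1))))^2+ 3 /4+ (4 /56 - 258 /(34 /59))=-8575819140219 /19208316932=-446.46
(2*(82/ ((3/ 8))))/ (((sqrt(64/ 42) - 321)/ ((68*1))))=-200468352/ 2163829 - 356864*sqrt(42)/ 6491487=-93.00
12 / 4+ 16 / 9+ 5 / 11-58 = -5224 / 99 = -52.77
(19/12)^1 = 19/12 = 1.58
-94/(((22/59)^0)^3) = -94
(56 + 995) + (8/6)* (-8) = 3121/3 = 1040.33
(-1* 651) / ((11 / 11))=-651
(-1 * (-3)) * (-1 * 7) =-21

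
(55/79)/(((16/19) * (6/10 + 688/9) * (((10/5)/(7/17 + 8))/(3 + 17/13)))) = 0.19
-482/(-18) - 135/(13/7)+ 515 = 54883/117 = 469.09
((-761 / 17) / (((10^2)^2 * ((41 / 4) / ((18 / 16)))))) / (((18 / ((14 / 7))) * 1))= -761 / 13940000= -0.00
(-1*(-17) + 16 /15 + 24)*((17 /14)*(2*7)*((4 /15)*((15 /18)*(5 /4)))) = 10727 /54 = 198.65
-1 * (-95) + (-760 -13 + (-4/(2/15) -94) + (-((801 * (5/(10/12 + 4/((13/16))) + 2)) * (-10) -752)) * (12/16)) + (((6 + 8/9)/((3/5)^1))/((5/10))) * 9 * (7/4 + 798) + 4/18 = 736581295/4041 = 182276.98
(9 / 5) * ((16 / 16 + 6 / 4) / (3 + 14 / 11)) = 99 / 94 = 1.05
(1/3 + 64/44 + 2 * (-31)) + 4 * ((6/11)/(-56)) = -13918/231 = -60.25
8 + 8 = 16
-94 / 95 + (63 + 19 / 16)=63.20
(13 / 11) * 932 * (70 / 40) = 21203 / 11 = 1927.55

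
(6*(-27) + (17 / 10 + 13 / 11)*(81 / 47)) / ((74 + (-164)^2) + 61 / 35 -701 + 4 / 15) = -17049123 / 2852243504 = -0.01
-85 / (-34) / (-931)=-5 / 1862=-0.00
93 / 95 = 0.98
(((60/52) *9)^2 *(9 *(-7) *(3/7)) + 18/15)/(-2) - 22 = 1433.24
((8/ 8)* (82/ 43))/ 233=82/ 10019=0.01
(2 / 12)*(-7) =-7 / 6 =-1.17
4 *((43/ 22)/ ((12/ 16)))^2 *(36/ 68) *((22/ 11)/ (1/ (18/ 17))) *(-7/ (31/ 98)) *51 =-2191819392/ 63767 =-34372.31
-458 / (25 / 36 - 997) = 16488 / 35867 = 0.46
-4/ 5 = -0.80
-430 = -430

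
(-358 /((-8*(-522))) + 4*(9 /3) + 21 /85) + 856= 154081273 /177480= 868.16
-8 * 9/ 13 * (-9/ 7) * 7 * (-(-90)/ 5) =11664/ 13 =897.23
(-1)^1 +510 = 509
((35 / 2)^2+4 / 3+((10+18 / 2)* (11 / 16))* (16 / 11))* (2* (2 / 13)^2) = 7838 / 507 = 15.46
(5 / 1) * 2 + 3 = 13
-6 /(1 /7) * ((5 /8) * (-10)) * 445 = 233625 /2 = 116812.50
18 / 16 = 9 / 8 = 1.12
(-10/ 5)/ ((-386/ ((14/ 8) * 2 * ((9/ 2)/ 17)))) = 63/ 13124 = 0.00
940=940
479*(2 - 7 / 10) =6227 / 10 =622.70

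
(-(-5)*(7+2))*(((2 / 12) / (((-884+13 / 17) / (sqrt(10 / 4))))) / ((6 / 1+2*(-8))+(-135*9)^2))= -17*sqrt(10) / 5910764860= -0.00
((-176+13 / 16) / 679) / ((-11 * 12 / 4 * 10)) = 2803 / 3585120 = 0.00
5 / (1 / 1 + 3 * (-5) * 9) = -5 / 134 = -0.04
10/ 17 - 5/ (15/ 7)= -89/ 51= -1.75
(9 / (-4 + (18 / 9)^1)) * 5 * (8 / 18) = -10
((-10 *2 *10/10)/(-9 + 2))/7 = 20/49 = 0.41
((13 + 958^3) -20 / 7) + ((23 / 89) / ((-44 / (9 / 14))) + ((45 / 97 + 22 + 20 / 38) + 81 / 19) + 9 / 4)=88836737499700873 / 101040632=879217951.64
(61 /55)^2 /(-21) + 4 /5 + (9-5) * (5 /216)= 953657 /1143450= 0.83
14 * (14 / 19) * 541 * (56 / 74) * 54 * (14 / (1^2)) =2244570048 / 703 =3192845.02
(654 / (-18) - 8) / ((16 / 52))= -1729 / 12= -144.08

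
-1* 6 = -6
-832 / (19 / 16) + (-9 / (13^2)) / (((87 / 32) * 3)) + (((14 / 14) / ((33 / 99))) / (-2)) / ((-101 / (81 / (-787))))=-700.64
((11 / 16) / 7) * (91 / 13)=11 / 16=0.69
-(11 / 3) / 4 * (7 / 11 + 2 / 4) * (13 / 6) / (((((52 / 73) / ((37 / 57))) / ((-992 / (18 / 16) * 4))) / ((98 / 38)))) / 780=82056380 / 3421197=23.98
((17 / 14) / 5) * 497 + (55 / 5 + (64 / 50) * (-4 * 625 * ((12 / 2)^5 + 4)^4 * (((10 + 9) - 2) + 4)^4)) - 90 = -22800561651807851519999583 / 10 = -2280056165180785151999958.00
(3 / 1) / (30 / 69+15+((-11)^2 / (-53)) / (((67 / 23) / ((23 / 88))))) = 653384 / 3317001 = 0.20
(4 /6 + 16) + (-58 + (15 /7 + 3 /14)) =-1637 /42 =-38.98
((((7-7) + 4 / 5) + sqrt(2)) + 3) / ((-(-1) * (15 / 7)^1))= 7 * sqrt(2) / 15 + 133 / 75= 2.43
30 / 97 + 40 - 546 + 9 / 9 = -48955 / 97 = -504.69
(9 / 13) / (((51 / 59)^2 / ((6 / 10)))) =10443 / 18785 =0.56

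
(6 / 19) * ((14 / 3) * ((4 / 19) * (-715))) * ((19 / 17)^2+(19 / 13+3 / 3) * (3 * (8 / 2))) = -712521040 / 104329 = -6829.56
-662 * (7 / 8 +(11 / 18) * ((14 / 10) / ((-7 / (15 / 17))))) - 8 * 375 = -715603 / 204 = -3507.86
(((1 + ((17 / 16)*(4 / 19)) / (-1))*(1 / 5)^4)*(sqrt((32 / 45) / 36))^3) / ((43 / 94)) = 22184*sqrt(10) / 9306140625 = 0.00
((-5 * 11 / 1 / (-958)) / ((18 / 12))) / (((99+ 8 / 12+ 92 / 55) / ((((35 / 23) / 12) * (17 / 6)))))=1799875 / 13263498504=0.00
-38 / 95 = -2 / 5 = -0.40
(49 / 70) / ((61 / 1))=7 / 610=0.01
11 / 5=2.20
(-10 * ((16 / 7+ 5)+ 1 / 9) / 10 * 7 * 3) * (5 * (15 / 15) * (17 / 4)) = -19805 / 6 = -3300.83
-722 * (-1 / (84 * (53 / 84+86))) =0.10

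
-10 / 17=-0.59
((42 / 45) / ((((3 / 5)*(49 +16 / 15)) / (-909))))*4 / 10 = -11.30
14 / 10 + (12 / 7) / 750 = 1227 / 875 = 1.40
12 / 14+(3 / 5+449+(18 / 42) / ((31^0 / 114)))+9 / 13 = 500.01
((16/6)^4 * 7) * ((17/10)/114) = 121856/23085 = 5.28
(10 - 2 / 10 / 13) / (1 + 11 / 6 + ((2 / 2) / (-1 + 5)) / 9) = 23364 / 6695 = 3.49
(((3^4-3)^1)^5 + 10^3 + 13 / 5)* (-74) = -1068254887122 / 5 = -213650977424.40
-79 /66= -1.20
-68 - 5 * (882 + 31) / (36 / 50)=-115349 / 18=-6408.28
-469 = -469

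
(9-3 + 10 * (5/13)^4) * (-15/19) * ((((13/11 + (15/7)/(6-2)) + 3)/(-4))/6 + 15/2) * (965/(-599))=2891669239775/50058122114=57.77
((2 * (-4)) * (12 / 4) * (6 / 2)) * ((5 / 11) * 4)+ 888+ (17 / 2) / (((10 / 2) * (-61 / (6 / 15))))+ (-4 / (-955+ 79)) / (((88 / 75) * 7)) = 51917691269 / 68576200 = 757.08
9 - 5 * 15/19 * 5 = -204/19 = -10.74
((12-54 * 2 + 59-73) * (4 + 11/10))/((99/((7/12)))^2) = -833/42768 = -0.02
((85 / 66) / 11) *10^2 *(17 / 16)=36125 / 2904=12.44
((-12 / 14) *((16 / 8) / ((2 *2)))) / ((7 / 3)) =-9 / 49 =-0.18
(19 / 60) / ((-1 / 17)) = -323 / 60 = -5.38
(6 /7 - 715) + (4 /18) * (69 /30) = -224794 /315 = -713.63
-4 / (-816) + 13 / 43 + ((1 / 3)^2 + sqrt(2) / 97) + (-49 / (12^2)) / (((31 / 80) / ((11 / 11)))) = -375101 / 815796 + sqrt(2) / 97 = -0.45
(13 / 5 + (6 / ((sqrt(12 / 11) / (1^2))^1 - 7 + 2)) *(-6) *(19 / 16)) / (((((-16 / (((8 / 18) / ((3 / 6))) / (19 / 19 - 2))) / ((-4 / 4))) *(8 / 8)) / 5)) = -60701 / 18936 - 95 *sqrt(33) / 1052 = -3.72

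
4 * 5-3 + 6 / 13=227 / 13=17.46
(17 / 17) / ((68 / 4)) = 1 / 17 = 0.06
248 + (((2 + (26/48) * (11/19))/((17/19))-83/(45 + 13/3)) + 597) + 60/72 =4260779/5032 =846.74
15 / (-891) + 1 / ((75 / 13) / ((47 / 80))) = 50489 / 594000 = 0.08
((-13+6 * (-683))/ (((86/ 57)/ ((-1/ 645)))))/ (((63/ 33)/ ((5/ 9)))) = 859199/ 698922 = 1.23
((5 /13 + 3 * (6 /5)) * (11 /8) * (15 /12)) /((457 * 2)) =2849 /380224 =0.01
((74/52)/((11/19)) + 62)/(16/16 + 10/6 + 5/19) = 1050795/47762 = 22.00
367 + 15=382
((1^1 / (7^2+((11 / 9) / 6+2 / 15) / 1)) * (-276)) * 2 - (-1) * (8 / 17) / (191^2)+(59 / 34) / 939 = -173556884214877 / 15514867540326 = -11.19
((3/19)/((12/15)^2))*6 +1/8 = 61/38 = 1.61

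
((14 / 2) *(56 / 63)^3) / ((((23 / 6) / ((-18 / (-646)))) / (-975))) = -34.84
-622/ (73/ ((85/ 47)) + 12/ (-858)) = -7560410/ 490463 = -15.41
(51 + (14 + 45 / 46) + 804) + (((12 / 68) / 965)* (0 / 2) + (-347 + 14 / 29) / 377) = 33620421 / 38686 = 869.06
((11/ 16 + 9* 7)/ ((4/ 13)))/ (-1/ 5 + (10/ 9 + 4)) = 45855/ 1088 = 42.15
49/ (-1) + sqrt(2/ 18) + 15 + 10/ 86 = -4328/ 129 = -33.55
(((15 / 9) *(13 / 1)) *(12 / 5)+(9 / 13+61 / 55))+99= 109253 / 715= 152.80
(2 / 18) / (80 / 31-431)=-31 / 119529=-0.00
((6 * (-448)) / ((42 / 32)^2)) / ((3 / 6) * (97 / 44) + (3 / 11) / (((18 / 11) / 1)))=-2883584 / 2345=-1229.67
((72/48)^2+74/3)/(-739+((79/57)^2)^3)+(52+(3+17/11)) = 62413125383295221/1104487430705560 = 56.51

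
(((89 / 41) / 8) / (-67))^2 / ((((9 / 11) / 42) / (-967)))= -589789739 / 724416864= -0.81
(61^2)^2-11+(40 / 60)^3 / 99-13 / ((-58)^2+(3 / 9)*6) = 1258336721981 / 90882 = 13845830.00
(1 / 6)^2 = 1 / 36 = 0.03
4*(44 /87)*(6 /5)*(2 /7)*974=685696 /1015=675.56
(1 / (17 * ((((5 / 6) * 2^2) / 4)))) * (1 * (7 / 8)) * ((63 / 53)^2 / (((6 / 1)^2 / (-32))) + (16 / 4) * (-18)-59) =-7801647 / 955060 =-8.17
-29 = -29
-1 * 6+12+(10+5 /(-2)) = 27 /2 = 13.50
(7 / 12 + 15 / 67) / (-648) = -649 / 520992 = -0.00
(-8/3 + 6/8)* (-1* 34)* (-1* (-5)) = 1955/6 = 325.83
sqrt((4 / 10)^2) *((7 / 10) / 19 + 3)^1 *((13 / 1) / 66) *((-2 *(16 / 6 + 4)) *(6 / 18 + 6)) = -20.20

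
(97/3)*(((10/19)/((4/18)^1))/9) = 485/57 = 8.51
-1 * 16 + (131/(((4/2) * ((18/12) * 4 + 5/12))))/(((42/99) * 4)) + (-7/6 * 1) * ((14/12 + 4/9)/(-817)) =-9.98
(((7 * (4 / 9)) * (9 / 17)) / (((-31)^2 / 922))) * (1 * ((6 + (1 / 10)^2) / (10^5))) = 1939427 / 20421250000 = 0.00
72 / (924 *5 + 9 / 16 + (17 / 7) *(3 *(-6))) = 2688 / 170869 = 0.02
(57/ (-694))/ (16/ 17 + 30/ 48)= -1292/ 24637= -0.05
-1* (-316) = 316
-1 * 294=-294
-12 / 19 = -0.63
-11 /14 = -0.79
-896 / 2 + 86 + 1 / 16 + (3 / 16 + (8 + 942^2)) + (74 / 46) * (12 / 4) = 81605387 / 92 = 887015.08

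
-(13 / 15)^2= -169 / 225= -0.75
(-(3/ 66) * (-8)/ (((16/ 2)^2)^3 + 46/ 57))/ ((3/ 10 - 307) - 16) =-1140/ 265202595119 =-0.00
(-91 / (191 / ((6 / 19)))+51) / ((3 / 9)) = 553599 / 3629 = 152.55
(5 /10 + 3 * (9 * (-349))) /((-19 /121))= 2280245 /38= 60006.45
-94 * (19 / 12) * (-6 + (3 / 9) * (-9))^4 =-1952991 / 2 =-976495.50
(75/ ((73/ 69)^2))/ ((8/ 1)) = 357075/ 42632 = 8.38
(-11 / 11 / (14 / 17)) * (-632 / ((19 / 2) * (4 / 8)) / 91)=1.78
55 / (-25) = -11 / 5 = -2.20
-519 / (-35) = 519 / 35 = 14.83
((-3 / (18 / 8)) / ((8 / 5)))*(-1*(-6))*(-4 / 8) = 5 / 2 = 2.50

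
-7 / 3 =-2.33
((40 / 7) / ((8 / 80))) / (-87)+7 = 3863 / 609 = 6.34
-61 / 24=-2.54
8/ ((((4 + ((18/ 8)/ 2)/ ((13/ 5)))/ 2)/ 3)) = 4992/ 461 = 10.83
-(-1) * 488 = 488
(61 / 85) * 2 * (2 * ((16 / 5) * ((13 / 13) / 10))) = 1952 / 2125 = 0.92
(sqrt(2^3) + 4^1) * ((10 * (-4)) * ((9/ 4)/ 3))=-120 - 60 * sqrt(2)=-204.85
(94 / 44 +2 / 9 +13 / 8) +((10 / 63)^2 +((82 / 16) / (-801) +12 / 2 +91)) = 392460010 / 3885651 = 101.00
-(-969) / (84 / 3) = 969 / 28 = 34.61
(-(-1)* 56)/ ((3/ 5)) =280/ 3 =93.33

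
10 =10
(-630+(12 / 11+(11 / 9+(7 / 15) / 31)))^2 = 92768180877376 / 235469025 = 393971.91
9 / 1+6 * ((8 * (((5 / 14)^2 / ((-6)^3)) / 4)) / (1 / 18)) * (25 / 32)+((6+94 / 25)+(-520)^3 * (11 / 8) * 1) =-30315081874057 / 156800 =-193335981.34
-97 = -97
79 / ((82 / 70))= 67.44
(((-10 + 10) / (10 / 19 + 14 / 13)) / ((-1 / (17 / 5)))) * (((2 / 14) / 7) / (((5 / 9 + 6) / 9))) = 0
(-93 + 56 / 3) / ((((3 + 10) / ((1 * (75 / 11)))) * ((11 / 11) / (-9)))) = 50175 / 143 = 350.87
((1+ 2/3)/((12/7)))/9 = 0.11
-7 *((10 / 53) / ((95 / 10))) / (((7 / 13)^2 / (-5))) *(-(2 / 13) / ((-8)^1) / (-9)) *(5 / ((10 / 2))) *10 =-0.05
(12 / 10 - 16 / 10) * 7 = -14 / 5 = -2.80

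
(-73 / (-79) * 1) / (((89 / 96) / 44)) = 308352 / 7031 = 43.86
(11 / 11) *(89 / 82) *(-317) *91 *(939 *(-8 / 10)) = 23519733.04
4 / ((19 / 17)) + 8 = 220 / 19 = 11.58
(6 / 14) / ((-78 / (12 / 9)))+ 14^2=53506 / 273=195.99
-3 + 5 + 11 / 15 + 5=116 / 15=7.73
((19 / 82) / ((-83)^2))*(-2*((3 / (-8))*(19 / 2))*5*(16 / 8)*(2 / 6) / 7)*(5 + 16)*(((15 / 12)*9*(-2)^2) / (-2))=-0.05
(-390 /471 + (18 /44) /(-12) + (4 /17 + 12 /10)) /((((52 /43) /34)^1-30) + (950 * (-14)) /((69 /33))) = -665712713 /7422583275360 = -0.00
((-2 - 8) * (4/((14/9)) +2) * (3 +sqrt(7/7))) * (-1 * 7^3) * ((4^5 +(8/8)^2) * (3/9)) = 64288000/3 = 21429333.33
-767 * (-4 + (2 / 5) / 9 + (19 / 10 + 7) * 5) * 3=-2798783 / 30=-93292.77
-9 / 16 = -0.56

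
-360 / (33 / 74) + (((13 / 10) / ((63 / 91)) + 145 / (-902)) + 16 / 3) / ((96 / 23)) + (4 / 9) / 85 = -26681914999 / 33121440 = -805.58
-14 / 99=-0.14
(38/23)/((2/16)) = 304/23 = 13.22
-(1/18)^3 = -1/5832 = -0.00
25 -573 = -548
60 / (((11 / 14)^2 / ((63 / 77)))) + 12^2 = 297504 / 1331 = 223.52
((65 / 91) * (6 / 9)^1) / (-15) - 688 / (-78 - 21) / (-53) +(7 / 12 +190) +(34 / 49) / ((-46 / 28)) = 30572215 / 160908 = 190.00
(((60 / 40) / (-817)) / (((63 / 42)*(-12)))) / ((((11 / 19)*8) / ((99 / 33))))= 1 / 15136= 0.00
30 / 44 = 15 / 22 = 0.68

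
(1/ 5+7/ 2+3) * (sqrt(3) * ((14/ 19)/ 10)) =469 * sqrt(3)/ 950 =0.86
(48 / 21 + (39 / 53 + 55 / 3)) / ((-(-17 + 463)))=-11884 / 248199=-0.05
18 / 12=3 / 2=1.50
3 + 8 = 11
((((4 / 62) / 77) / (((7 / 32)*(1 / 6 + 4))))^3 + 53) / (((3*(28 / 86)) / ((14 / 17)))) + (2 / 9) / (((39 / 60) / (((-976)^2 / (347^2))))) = 827295249397472575456209997 / 17456820077476018755140625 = 47.39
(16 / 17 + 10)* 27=5022 / 17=295.41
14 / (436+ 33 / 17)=238 / 7445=0.03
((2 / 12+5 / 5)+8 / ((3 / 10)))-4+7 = 185 / 6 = 30.83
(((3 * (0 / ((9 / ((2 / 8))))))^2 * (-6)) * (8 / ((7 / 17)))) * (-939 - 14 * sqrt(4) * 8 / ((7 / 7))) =0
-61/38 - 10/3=-4.94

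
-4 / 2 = -2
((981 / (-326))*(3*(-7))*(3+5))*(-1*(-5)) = 412020 / 163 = 2527.73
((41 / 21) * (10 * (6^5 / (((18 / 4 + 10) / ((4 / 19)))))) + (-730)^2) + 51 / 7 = 2063925161 / 3857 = 535111.53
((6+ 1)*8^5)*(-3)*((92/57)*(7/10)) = -73859072/95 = -777463.92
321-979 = -658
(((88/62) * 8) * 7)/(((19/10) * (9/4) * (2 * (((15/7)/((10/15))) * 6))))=68992/143127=0.48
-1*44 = -44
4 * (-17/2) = -34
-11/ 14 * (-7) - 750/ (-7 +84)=-4.24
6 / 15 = 2 / 5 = 0.40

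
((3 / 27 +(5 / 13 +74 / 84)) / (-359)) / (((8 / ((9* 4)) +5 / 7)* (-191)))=2255 / 105184846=0.00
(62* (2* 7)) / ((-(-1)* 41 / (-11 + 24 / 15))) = -40796 / 205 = -199.00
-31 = -31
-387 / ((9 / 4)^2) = -688 / 9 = -76.44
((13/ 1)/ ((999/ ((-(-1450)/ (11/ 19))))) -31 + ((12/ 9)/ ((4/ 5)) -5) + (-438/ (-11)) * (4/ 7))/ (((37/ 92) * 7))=148697300/ 19923057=7.46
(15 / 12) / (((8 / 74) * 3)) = 185 / 48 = 3.85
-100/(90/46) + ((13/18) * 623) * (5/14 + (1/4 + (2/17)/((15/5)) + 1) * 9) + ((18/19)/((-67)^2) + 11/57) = 185493069265/34798728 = 5330.46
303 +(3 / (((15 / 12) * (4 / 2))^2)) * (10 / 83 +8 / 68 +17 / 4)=10764318 / 35275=305.15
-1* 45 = -45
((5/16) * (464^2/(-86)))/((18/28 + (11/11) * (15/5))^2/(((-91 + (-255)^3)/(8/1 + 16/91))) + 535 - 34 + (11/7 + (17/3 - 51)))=-120349959770040/70339749700639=-1.71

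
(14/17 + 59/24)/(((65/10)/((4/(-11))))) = -103/561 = -0.18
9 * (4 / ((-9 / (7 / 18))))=-1.56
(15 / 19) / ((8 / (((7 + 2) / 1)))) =135 / 152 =0.89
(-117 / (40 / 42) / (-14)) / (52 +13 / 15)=81 / 488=0.17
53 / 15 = 3.53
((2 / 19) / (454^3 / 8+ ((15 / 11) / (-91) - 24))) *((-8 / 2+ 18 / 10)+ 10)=39039 / 556165912090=0.00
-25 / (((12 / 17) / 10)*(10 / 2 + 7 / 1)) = -2125 / 72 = -29.51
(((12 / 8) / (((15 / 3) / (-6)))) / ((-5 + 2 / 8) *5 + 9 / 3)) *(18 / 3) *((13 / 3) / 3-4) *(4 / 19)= -2208 / 7885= -0.28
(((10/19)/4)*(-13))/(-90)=0.02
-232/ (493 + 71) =-58/ 141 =-0.41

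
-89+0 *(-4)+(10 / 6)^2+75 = -101 / 9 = -11.22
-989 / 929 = -1.06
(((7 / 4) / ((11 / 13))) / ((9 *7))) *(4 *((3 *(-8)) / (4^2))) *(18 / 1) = -39 / 11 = -3.55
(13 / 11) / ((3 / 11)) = 4.33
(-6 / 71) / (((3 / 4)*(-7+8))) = -8 / 71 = -0.11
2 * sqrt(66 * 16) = 8 * sqrt(66) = 64.99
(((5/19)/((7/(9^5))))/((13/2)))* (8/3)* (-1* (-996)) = 1568341440/1729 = 907080.07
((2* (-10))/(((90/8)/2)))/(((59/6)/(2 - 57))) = 3520/177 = 19.89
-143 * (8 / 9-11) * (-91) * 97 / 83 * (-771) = 29520498007 / 249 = 118556216.90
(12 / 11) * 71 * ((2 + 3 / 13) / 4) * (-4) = -24708 / 143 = -172.78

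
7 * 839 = 5873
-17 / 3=-5.67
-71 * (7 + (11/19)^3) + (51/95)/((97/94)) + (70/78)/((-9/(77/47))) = -28011468036407/54879167655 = -510.42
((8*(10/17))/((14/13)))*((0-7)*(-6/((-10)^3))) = -78/425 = -0.18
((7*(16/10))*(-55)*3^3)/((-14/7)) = 8316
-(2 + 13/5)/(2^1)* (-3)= 69/10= 6.90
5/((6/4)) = 10/3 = 3.33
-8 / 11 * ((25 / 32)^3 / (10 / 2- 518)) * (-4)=-15625 / 5778432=-0.00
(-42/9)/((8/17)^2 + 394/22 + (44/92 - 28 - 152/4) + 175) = -1023638/27991119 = -0.04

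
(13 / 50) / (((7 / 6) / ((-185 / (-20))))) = 1443 / 700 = 2.06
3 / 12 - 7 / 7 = -3 / 4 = -0.75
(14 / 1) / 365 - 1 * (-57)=20819 / 365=57.04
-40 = -40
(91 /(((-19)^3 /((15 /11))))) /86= -1365 /6488614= -0.00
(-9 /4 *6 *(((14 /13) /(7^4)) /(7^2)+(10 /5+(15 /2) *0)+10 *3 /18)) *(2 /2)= -21630663 /436982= -49.50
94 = 94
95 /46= 2.07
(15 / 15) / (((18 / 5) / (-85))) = -425 / 18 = -23.61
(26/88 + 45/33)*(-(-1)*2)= 73/22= 3.32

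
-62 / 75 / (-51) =62 / 3825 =0.02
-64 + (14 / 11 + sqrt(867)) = -690 / 11 + 17*sqrt(3) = -33.28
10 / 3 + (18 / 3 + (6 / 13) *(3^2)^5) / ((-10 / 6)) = -3188698 / 195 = -16352.30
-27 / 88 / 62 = -27 / 5456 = -0.00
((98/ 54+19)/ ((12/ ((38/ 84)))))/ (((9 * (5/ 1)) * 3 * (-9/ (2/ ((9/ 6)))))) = -0.00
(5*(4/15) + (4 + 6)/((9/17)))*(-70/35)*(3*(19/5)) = -6916/15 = -461.07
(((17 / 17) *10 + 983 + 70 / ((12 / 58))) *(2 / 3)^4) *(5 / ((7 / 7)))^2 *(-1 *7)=-11183200 / 243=-46021.40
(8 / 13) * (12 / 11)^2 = 1152 / 1573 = 0.73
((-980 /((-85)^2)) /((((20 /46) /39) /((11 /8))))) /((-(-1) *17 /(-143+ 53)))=4351347 /49130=88.57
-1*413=-413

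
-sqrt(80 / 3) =-4*sqrt(15) / 3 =-5.16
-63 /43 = -1.47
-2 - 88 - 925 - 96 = -1111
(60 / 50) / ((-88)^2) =3 / 19360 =0.00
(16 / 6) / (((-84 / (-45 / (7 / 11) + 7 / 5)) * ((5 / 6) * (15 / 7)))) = 9704 / 7875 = 1.23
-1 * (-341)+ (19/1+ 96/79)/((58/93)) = 1710983/4582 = 373.41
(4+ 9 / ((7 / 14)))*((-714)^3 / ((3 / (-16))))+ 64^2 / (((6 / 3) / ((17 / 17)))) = 42708671744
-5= -5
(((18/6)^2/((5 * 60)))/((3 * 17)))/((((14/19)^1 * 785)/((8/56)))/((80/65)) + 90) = 38/218333125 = 0.00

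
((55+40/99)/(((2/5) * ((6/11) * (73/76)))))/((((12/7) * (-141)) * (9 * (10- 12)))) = 3647525/60028776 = 0.06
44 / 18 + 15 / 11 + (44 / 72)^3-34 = -1922231 / 64152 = -29.96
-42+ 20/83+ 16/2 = -2802/83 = -33.76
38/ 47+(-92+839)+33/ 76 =2672723/ 3572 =748.24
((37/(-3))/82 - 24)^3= -209690452621/14886936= -14085.53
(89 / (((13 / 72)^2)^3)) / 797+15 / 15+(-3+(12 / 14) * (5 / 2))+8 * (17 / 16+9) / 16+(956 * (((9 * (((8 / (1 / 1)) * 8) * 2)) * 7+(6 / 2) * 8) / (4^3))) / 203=95545513549819351 / 24989896157408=3823.37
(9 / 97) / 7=0.01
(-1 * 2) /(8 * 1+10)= -1 /9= -0.11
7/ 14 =1/ 2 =0.50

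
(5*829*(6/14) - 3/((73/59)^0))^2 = 154107396/49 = 3145048.90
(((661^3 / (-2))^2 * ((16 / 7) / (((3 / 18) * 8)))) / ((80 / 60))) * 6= 2252021441268364947 / 14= 160858674376311781.93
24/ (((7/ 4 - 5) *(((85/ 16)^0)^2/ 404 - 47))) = 0.16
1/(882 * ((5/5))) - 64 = -56447/882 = -64.00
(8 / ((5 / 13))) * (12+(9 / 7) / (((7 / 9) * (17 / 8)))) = 1106976 / 4165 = 265.78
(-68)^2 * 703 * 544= 1768365568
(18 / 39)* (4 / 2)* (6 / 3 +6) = 96 / 13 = 7.38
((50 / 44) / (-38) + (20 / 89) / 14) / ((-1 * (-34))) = -0.00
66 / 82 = 33 / 41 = 0.80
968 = 968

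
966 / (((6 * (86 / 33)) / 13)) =69069 / 86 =803.13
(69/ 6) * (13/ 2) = 299/ 4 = 74.75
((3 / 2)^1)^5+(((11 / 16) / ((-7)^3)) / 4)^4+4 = 2692280510878071089 / 232218265089212416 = 11.59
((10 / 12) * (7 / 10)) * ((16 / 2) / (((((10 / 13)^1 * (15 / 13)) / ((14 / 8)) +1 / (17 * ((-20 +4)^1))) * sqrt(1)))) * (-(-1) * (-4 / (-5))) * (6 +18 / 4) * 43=2711928128 / 810085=3347.71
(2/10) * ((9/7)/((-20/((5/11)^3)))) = -45/37268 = -0.00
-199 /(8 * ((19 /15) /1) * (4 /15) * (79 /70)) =-1567125 /24016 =-65.25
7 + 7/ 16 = 119/ 16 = 7.44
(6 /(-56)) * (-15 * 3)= 135 /28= 4.82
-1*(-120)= 120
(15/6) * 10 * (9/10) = 45/2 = 22.50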